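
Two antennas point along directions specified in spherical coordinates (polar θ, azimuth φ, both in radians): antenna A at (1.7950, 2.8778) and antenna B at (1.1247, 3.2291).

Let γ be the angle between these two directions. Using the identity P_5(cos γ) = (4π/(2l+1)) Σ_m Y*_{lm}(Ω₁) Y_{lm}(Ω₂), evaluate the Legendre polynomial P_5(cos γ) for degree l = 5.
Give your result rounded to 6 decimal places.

Summing Y*_{l m}(θ₁,φ₁)·Y_{l m}(θ₂,φ₂) over m ∈ [−5, 5]; prefactor 4π/(2·5+1) = 1.142397:
  term(m=-5) = -0.02094 - 0.11145j   from Y*(Ω₁)=-0.10189 + 0.39599j, Y(Ω₂)=-0.25121 + 0.11751j
  term(m=-4) = -0.02039 + 0.12198j   from Y*(Ω₁)=-0.14539 + 0.25652j, Y(Ω₂)=0.39400 - 0.14383j
  term(m=-3) = -0.01509 + 0.02654j   from Y*(Ω₁)=0.12510 - 0.12660j, Y(Ω₂)=-0.16565 + 0.04451j
  term(m=-2) = -0.06118 + 0.05180j   from Y*(Ω₁)=0.26358 - 0.15358j, Y(Ω₂)=-0.25876 + 0.04575j
  term(m=-1) = -0.02674 + 0.00980j   from Y*(Ω₁)=-0.10831 + 0.02925j, Y(Ω₂)=0.25283 - 0.02218j
  term(m=+0) = -0.06371 + 0.00000j   from Y*(Ω₁)=-0.30406 + 0.00000j, Y(Ω₂)=0.20954 + 0.00000j
  term(m=+1) = -0.02674 - 0.00980j   from Y*(Ω₁)=0.10831 + 0.02925j, Y(Ω₂)=-0.25283 - 0.02218j
  term(m=+2) = -0.06118 - 0.05180j   from Y*(Ω₁)=0.26358 + 0.15358j, Y(Ω₂)=-0.25876 - 0.04575j
  term(m=+3) = -0.01509 - 0.02654j   from Y*(Ω₁)=-0.12510 - 0.12660j, Y(Ω₂)=0.16565 + 0.04451j
  term(m=+4) = -0.02039 - 0.12198j   from Y*(Ω₁)=-0.14539 - 0.25652j, Y(Ω₂)=0.39400 + 0.14383j
  term(m=+5) = -0.02094 + 0.11145j   from Y*(Ω₁)=0.10189 + 0.39599j, Y(Ω₂)=0.25121 + 0.11751j
Total Σ_m = -0.35235 + 0.00000j. Multiply by 1.142397: -0.40253 + 0.00000j. P_5(cos γ) = -0.402528

-0.402528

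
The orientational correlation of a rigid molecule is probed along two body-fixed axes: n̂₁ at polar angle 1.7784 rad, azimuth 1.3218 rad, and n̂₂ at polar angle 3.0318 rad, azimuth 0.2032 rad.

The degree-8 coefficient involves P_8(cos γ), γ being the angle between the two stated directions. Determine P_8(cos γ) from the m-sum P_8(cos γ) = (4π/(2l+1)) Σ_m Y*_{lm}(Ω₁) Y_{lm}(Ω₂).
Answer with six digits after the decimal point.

-0.155994

Summing Y*_{l m}(θ₁,φ₁)·Y_{l m}(θ₂,φ₂) over m ∈ [−8, 8]; prefactor 4π/(2·8+1) = 0.739198:
  m=-8: Y*=-0.17713 - 0.39540j  Y=-0.00000 - 0.00000j  product -0.00000 + 0.00000j
  m=-7: Y*=0.35965 - 0.06254j  Y=-0.00000 + 0.00000j  product 0.00000 + 0.00000j
  m=-6: Y*=0.00920 - 0.11952j  Y=0.00000 - 0.00001j  product -0.00000 - 0.00000j
  m=-5: Y*=0.33658 + 0.11372j  Y=-0.00008 + 0.00013j  product -0.00004 + 0.00003j
  m=-4: Y*=0.00215 - 0.00332j  Y=0.00130 - 0.00137j  product -0.00000 - 0.00001j
  m=-3: Y*=0.22530 + 0.24331j  Y=-0.01440 + 0.01006j  product -0.00569 - 0.00124j
  m=-2: Y*=-0.04201 + 0.02284j  Y=0.10646 - 0.04581j  product -0.00343 + 0.00436j
  m=-1: Y*=0.07816 + 0.30739j  Y=-0.47559 + 0.09799j  product -0.06730 - 0.13853j
  m=+0: Y*=-0.06290 + 0.00000j  Y=0.92398 + 0.00000j  product -0.05812 + 0.00000j
  m=+1: Y*=-0.07816 + 0.30739j  Y=0.47559 + 0.09799j  product -0.06730 + 0.13853j
  m=+2: Y*=-0.04201 - 0.02284j  Y=0.10646 + 0.04581j  product -0.00343 - 0.00436j
  m=+3: Y*=-0.22530 + 0.24331j  Y=0.01440 + 0.01006j  product -0.00569 + 0.00124j
  m=+4: Y*=0.00215 + 0.00332j  Y=0.00130 + 0.00137j  product -0.00000 + 0.00001j
  m=+5: Y*=-0.33658 + 0.11372j  Y=0.00008 + 0.00013j  product -0.00004 - 0.00003j
  m=+6: Y*=0.00920 + 0.11952j  Y=0.00000 + 0.00001j  product -0.00000 + 0.00000j
  m=+7: Y*=-0.35965 - 0.06254j  Y=0.00000 + 0.00000j  product 0.00000 - 0.00000j
  m=+8: Y*=-0.17713 + 0.39540j  Y=-0.00000 + 0.00000j  product -0.00000 - 0.00000j
Accumulated sum -0.21103 + 0.00000j; after 4π/(2l+1) scaling, -0.15599 + 0.00000j ⇒ P_8 = -0.155994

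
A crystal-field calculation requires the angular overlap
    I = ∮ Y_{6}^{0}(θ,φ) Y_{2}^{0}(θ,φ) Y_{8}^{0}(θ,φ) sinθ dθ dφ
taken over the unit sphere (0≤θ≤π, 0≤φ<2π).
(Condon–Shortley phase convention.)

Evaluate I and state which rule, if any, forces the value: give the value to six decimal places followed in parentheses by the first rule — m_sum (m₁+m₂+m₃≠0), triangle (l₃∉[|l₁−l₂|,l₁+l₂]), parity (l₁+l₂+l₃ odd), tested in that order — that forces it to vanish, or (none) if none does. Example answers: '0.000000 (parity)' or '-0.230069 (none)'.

0.237614 (none)

m-sum 0 ✓  L=16 even ✓  4≤8≤8 ✓
Π(2lᵢ+1) = 13×5×17 = 1105
triangle coeff Δ(6,2,8) = 1/30940
Σ_t [0,0]: t=0:+1/2073600 = 1/2073600
(3j)²=28/1105 [(6 2 8; 0 0 0)], sign=+1
(m-triple is (0,0,0) — same symbol as above.)
⇒ 4πI² = 784/1105
I = (+1)√(784/1105/(4π)) = 0.23761396
No selection rule forces the value: the integral is nonzero (none).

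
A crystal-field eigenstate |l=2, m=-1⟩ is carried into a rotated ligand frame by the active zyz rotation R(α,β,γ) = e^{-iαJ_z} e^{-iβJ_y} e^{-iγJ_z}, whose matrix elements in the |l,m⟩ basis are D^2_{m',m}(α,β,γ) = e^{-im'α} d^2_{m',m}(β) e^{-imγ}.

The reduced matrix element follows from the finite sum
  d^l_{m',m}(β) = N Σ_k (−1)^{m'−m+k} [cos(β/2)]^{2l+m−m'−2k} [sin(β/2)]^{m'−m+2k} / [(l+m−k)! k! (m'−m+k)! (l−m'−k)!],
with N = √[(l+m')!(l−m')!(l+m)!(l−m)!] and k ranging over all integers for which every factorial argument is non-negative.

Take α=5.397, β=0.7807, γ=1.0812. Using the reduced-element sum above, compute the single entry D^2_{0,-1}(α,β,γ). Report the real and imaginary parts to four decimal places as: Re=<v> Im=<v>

Re=-0.2880 Im=-0.5404

D^2_{0,-1}(5.3970,0.7807,1.0812) = e^{-i·0·5.3970}·d^2_{0,-1}(0.7807)·e^{-i·-1·1.0812}. Compute d first:
Half-angle: c=0.924776, s=0.380512. N=√(2·2·1·6)=4.898979
k: max(0,(-1)−(0))=0 … min(2+(-1),2−(0))=1
  k=0: (−1)^1·4.8990/(2)·0.9248^3·0.3805^1 = -0.737146
  k=1: (−1)^2·4.8990/(2)·0.9248^1·0.3805^3 = +0.124801
d^2_{0,-1}(0.7807) = -0.737146 +0.124801 = -0.612345
Phases: e^{-i·(0)·5.3970}=+1.000000+0.000000i, e^{-i·(-1)·1.0812}=+0.470270+0.882523i ⇒ D=-0.287967-0.540409i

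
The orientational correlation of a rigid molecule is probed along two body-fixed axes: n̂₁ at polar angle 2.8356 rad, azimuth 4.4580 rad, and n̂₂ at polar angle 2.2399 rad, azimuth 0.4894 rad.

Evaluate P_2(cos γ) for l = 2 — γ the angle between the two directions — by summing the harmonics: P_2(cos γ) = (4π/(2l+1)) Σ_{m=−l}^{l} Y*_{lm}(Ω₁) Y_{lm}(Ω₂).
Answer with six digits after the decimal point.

Term-by-term m-sum for l=2 (normalisation 4π/5 = 2.513274):
  m=-2: Y*=-0.03061 + 0.01707j  Y=0.13262 - 0.19721j  product -0.00069 + 0.00830j
  m=-1: Y*=0.05585 + 0.21477j  Y=-0.33175 + 0.17670j  product -0.05648 - 0.06138j
  m=+0: Y*=0.54492 + 0.00000j  Y=0.04865 + 0.00000j  product 0.02651 + 0.00000j
  m=+1: Y*=-0.05585 + 0.21477j  Y=0.33175 + 0.17670j  product -0.05648 + 0.06138j
  m=+2: Y*=-0.03061 - 0.01707j  Y=0.13262 + 0.19721j  product -0.00069 - 0.00830j
Σ over m = -0.08783 - 0.00000j; ×(4π/5) → -0.22073 - 0.00000j. Real part: -0.220731

-0.220731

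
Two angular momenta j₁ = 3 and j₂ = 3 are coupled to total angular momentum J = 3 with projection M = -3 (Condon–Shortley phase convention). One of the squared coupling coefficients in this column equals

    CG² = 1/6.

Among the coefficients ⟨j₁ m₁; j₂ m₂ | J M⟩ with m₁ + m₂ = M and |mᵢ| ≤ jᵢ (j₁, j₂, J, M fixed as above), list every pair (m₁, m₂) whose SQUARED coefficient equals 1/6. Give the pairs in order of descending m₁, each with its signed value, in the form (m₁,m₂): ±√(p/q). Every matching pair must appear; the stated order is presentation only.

Admissible pairs with m₁+m₂ = M = -3: (-3,0), (-2,-1), (-1,-2), (0,-3)
  (m₁,m₂)=(0,-3): CG² = 1/6, CG = +√(1/6)   ← matches the target
  (m₁,m₂)=(-1,-2): CG² = 1/3, CG = −√(1/3)
  (m₁,m₂)=(-2,-1): CG² = 1/3, CG = +√(1/3)
  (m₁,m₂)=(-3,0): CG² = 1/6, CG = −√(1/6)   ← matches the target
Pairs with CG² = 1/6: (0,-3): +√(1/6); (-3,0): −√(1/6)

(0,-3): +√(1/6); (-3,0): −√(1/6)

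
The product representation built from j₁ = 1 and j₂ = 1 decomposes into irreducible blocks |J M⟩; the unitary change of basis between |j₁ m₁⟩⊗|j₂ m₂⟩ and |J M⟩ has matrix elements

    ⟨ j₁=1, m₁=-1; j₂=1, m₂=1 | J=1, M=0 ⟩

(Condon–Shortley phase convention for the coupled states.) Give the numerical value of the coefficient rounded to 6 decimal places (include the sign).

-0.707107

j₁+j₂−J=1  J+j₁−j₂=1  J−j₁+j₂=1  j₁+j₂+J+1=4
(j₁±m₁, j₂±m₂, J±M) = (0,2,2,0,1,1)
P² = 1/2
sum k=1..1:
  [1] −1/1 = -1
S = -1
C² = P²·S² = 1/2 ; C = -0.707107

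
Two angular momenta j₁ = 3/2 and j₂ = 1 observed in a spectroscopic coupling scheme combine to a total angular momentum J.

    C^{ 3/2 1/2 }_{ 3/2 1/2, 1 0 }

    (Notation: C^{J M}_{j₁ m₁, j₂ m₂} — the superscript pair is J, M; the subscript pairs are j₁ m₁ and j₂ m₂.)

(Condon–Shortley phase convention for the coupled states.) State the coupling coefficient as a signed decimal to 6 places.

j₁+j₂−J=1  J+j₁−j₂=2  J−j₁+j₂=1  j₁+j₂+J+1=5
(j₁±m₁, j₂±m₂, J±M) = (2,1,1,1,2,1)
P² = 4/15
sum k=0..1:
  [0] +1/1 = 1
  [1] −1/2 = -1/2
S = 1/2
C² = P²·S² = 1/15 ; C = +0.258199

+0.258199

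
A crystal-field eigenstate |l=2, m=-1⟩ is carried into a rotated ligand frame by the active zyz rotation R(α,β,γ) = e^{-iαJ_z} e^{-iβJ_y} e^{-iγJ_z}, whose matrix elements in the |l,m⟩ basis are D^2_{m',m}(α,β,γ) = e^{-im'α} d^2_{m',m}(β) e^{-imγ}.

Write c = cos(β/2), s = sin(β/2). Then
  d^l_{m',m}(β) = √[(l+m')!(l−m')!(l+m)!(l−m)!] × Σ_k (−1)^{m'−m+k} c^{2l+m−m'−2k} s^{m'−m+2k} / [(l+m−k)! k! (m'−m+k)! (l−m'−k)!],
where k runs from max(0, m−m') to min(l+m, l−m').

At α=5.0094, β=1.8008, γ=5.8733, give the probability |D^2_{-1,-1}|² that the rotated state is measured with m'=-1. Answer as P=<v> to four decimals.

First d^2_{-1,-1}(β=1.8008), then the phase factors e^{-i(-1)α} and e^{-i(-1)γ}:
Half-angle: c=0.621297, s=0.783575. N=√(1·6·1·6)=6.000000
Admissible k: 0..1 (factorial args all ≥0)
  k=0: (−1)^0·6.0000/(6)·0.6213^4·0.7836^0 = +0.149003
  k=1: (−1)^1·6.0000/(2)·0.6213^2·0.7836^2 = -0.711018
d^2_{-1,-1}(1.8008) = +0.149003 -0.711018 = -0.562015
|D^2_{-1,-1}|² = |d^2_{-1,-1}(β)|² = (-0.562015)² = 0.315861 (the z-rotation phases have unit modulus)

P=0.3159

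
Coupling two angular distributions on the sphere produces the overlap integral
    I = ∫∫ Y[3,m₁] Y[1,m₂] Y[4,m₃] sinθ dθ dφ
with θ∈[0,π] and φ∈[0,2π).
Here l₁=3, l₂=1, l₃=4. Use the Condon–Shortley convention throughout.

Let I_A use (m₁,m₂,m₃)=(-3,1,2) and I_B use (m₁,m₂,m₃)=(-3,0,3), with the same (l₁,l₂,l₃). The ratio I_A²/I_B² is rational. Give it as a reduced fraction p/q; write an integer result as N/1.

Same 3,1,4: normalisation and zero-m 3j drop out of the ratio.
A: Δ: 0! 6! 2! / 9! → 1/252; sum: t=0:+1/1440 = 1/1440; 3j²(3 1 4; -3 1 2) = Δ·Π!·Σ² = 1/252  (sign +1)
B: Δ: 0! 6! 2! / 9! → 1/252; sum: t=0:+1/720 = 1/720; 3j²(3 1 4; -3 0 3) = Δ·Π!·Σ² = 1/36  (sign -1)
I_A²/I_B² = (1/252)/(1/36) = 1/7

1/7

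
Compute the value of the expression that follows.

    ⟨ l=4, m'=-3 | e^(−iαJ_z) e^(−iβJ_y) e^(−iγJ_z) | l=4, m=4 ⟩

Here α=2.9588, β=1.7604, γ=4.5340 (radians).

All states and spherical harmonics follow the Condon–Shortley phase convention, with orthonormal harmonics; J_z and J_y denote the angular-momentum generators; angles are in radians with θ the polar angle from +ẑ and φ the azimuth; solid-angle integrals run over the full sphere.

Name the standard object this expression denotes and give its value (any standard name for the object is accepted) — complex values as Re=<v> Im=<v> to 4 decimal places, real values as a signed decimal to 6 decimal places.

This is a Wigner D-matrix element — the rotation-matrix element ⟨l m'| R(α,β,γ) |l m⟩ in the angular-momentum basis.
D^4_{-3,4}(2.9588,1.7604,4.5340) = e^{-i·-3·2.9588}·d^4_{-3,4}(1.7604)·e^{-i·4·4.5340}. Compute d first:
With c≡cos(β/2)=0.636997 and s≡sin(β/2)=0.770866, N=[1·5040·40320·1]^{1/2}=14255.272709
k∈{7} keeps every argument non-negative
  k=7: (−1)^0·14255.2727/(5040)·0.6370^1·0.7709^7 = +0.291431
d^4_{-3,4}(1.7604) = +0.291431
Phases: e^{-i·(-3)·2.9588}=-0.853371+0.521304i, e^{-i·(4)·4.5340}=+0.756039+0.654526i ⇒ D=-0.287464-0.047919i

Wigner D-matrix element, Re=-0.2875 Im=-0.0479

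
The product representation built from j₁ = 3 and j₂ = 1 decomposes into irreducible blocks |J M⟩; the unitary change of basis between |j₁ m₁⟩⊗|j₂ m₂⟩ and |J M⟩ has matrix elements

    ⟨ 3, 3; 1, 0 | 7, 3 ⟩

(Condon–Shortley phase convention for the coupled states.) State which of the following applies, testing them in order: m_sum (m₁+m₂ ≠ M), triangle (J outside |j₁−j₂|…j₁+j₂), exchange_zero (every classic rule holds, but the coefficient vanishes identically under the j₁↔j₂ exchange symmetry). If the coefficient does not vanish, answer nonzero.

m-sum: m₁+m₂ = 3+0 = 3, M = 3  ✓
triangle: need |j₁−j₂| ≤ J ≤ j₁+j₂, i.e. J ∈ [2, 4]; J = 7 is outside ✗ ⇒ coefficient is 0

triangle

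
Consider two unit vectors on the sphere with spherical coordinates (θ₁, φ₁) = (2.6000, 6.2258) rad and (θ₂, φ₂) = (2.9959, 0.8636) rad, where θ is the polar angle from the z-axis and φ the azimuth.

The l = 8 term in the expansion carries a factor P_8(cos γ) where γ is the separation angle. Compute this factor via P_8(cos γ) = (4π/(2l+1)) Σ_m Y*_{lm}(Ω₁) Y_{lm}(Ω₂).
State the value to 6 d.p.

-0.406390

Expand P_8 via completeness: Σ_{m} conj(Y_{8,m}) at Ω₁ times Y_{8,m} at Ω₂ —
  term(m=-8) = +0.000000-0.000000i   from Y*(Ω₁)=+0.002304-0.001139i, Y(Ω₂)=+0.000000-0.000000i
  term(m=-7) = +0.000000-0.000000i   from Y*(Ω₁)=-0.015730+0.006682i, Y(Ω₂)=-0.000003-0.000001i
  term(m=-6) = +0.000002+0.000002i   from Y*(Ω₁)=+0.066586-0.023877i, Y(Ω₂)=+0.000022+0.000043i
  term(m=-5) = -0.000013+0.000123i   from Y*(Ω₁)=-0.194966+0.057528i, Y(Ω₂)=+0.000233-0.000560i
  term(m=-4) = -0.001972+0.001189i   from Y*(Ω₁)=+0.394381-0.092151i, Y(Ω₂)=-0.005410+0.001750i
  term(m=-3) = -0.018553-0.007381i   from Y*(Ω₁)=-0.498572+0.086690i, Y(Ω₂)=+0.033622+0.020651i
  term(m=-2) = -0.012165-0.043757i   from Y*(Ω₁)=+0.233552-0.026923i, Y(Ω₂)=-0.030091-0.190822i
  term(m=-1) = -0.108920+0.143334i   from Y*(Ω₁)=+0.304046-0.017467i, Y(Ω₂)=-0.384051+0.449358i
  term(m=+0) = -0.266528-0.000000i   from Y*(Ω₁)=-0.351131-0.000000i, Y(Ω₂)=+0.759056+0.000000i
  term(m=+1) = -0.108920-0.143334i   from Y*(Ω₁)=-0.304046-0.017467i, Y(Ω₂)=+0.384051+0.449358i
  term(m=+2) = -0.012165+0.043757i   from Y*(Ω₁)=+0.233552+0.026923i, Y(Ω₂)=-0.030091+0.190822i
  term(m=+3) = -0.018553+0.007381i   from Y*(Ω₁)=+0.498572+0.086690i, Y(Ω₂)=-0.033622+0.020651i
  term(m=+4) = -0.001972-0.001189i   from Y*(Ω₁)=+0.394381+0.092151i, Y(Ω₂)=-0.005410-0.001750i
  term(m=+5) = -0.000013-0.000123i   from Y*(Ω₁)=+0.194966+0.057528i, Y(Ω₂)=-0.000233-0.000560i
  term(m=+6) = +0.000002-0.000002i   from Y*(Ω₁)=+0.066586+0.023877i, Y(Ω₂)=+0.000022-0.000043i
  term(m=+7) = +0.000000+0.000000i   from Y*(Ω₁)=+0.015730+0.006682i, Y(Ω₂)=+0.000003-0.000001i
  term(m=+8) = +0.000000+0.000000i   from Y*(Ω₁)=+0.002304+0.001139i, Y(Ω₂)=+0.000000+0.000000i
Accumulated sum -0.549772-0.000000i; after 4π/(2l+1) scaling, -0.406390-0.000000i ⇒ P_8 = -0.406390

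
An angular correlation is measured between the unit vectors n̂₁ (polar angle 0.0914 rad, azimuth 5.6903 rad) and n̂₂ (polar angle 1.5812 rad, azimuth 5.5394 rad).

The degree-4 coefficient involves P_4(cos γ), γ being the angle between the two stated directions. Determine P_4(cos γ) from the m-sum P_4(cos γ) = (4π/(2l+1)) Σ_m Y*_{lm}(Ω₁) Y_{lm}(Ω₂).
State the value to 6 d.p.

0.351256

Summing Y*_{l m}(θ₁,φ₁)·Y_{l m}(θ₂,φ₂) over m ∈ [−4, 4]; prefactor 4π/(2·4+1) = 1.396263:
  [-4]  conj(Y_{4,-4})(Ω₁) = -0.000022-0.000021i ; Y_{4,-4}(Ω₂) = -0.436322+0.073305i ; Δ = +0.000011+0.000008i
  [-3]  conj(Y_{4,-3})(Ω₁) = -0.000196-0.000927i ; Y_{4,-3}(Ω₂) = +0.007988-0.010281i ; Δ = -0.000011-0.000005i
  [-2]  conj(Y_{4,-2})(Ω₁) = +0.006219-0.015346i ; Y_{4,-2}(Ω₂) = -0.027785-0.333077i ; Δ = -0.005284-0.001645i
  [-1]  conj(Y_{4,-1})(Ω₁) = +0.140565-0.094704i ; Y_{4,-1}(Ω₂) = +0.010863+0.009994i ; Δ = +0.002473+0.000376i
  [+0]  conj(Y_{4,0})(Ω₁) = +0.811291-0.000000i ; Y_{4,0}(Ω₂) = +0.317013+0.000000i ; Δ = +0.257190+0.000000i
  [+1]  conj(Y_{4,1})(Ω₁) = -0.140565-0.094704i ; Y_{4,1}(Ω₂) = -0.010863+0.009994i ; Δ = +0.002473-0.000376i
  [+2]  conj(Y_{4,2})(Ω₁) = +0.006219+0.015346i ; Y_{4,2}(Ω₂) = -0.027785+0.333077i ; Δ = -0.005284+0.001645i
  [+3]  conj(Y_{4,3})(Ω₁) = +0.000196-0.000927i ; Y_{4,3}(Ω₂) = -0.007988-0.010281i ; Δ = -0.000011+0.000005i
  [+4]  conj(Y_{4,4})(Ω₁) = -0.000022+0.000021i ; Y_{4,4}(Ω₂) = -0.436322-0.073305i ; Δ = +0.000011-0.000008i
Σ over m = +0.251568+0.000000i; ×(4π/9) → +0.351256+0.000000i. Real part: 0.351256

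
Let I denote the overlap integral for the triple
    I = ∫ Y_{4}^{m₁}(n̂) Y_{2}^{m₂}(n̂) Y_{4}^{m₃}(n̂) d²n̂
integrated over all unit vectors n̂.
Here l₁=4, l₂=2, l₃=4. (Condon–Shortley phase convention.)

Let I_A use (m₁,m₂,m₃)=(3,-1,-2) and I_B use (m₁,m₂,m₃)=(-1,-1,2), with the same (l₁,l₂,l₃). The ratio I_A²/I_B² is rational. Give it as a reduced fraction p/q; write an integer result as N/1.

l's match ⇒ only the (l;m) 3-j factors differ between A and B.
A: triangle coeff Δ(4,2,4) = 1/13860; Σ_t [0,1]: t=0:+1/240 t=1:−1/1440 = 1/288; (3j)²=5/132 [(4 2 4; 3 -1 -2)], sign=+1
B: triangle coeff Δ(4,2,4) = 1/13860; Σ_t [0,1]: t=0:+1/240 t=1:−1/96 = -1/160; (3j)²=27/1540 [(4 2 4; -1 -1 2)], sign=-1
I_A²/I_B² = (5/132)/(27/1540) = 175/81

175/81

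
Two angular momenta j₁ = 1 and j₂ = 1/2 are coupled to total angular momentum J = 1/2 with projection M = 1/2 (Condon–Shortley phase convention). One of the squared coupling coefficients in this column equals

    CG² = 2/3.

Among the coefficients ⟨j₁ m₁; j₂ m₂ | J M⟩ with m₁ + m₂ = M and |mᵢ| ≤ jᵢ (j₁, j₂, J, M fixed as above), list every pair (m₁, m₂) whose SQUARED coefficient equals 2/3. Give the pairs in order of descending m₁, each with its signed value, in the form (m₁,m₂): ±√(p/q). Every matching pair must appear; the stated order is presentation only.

Admissible pairs with m₁+m₂ = M = 1/2: (0,1/2), (1,-1/2)
  (m₁,m₂)=(1,-1/2): CG² = 2/3, CG = +√(2/3)   ← matches the target
  (m₁,m₂)=(0,1/2): CG² = 1/3, CG = −√(1/3)
Pairs with CG² = 2/3: (1,-1/2): +√(2/3)

(1,-1/2): +√(2/3)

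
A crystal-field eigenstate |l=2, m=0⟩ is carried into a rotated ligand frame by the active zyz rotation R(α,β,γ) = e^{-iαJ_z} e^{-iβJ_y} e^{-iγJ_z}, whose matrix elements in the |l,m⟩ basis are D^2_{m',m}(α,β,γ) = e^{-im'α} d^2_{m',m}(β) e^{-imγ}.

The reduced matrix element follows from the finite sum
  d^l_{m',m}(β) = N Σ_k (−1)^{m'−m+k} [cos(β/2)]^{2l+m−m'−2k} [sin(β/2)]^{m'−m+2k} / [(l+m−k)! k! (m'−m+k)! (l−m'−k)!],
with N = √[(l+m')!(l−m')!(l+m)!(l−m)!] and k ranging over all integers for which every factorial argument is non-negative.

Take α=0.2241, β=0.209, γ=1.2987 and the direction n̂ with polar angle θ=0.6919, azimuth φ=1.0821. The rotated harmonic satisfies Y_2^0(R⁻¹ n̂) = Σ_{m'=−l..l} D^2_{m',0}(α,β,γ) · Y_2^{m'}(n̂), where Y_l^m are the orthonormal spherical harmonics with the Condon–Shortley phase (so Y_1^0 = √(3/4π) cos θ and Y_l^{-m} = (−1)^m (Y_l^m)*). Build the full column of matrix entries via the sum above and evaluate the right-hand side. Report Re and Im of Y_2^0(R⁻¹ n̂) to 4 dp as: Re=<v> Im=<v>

Need the full column D^2_{m',0} for m'=−2..2 at α=0.2241, β=0.2090, γ=1.2987.
cos(β/2)=0.994545, sin(β/2)=0.104310
d^2_{-2,0}: single k=2 term ⇒ +0.026362;  D = +0.023758+0.011424i
d^2_{-1,0}: k∈[1..2] ⇒ +0.251347 -0.002765 = +0.248582;  D = +0.242367+0.055242i
d^2_{0,0}: k∈[0..2] ⇒ +0.978357 -0.043049 +0.000118 = +0.935427;  D = +0.935427+0.000000i
d^2_{1,0}: k∈[0..1] ⇒ -0.251347 +0.002765 = -0.248582;  D = -0.242367+0.055242i
d^2_{2,0}: single k=0 term ⇒ +0.026362;  D = +0.023758-0.011424i
Y_2^{m'}(θ=0.6919,φ=1.0821) and Σ D·Y over m':
  (+0.0238+0.0114i)·(-0.0879-0.1304i)  (+0.2424+0.0552i)·(+0.1782-0.3351i)  (+0.9354+0.0000i)·(+0.2456+0.0000i)  (-0.2424+0.0552i)·(-0.1782-0.3351i)  (+0.0238-0.0114i)·(-0.0879+0.1304i)
Y_2^0(R⁻¹ n̂) = +0.351982+0.000000i

Re=0.3520 Im=0.0000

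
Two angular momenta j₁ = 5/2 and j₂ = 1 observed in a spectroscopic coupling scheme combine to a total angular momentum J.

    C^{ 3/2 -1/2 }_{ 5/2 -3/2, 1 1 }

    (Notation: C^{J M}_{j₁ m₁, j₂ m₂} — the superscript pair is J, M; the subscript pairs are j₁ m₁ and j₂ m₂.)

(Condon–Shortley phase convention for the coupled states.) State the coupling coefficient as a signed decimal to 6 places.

+0.632456

j₁+j₂−J=2  J+j₁−j₂=3  J−j₁+j₂=0  j₁+j₂+J+1=6
(j₁±m₁, j₂±m₂, J±M) = (1,4,2,0,1,2)
P² = 32/5
sum k=2..2:
  [2] +1/4 = 1/4
S = 1/4
C² = P²·S² = 2/5 ; C = +0.632456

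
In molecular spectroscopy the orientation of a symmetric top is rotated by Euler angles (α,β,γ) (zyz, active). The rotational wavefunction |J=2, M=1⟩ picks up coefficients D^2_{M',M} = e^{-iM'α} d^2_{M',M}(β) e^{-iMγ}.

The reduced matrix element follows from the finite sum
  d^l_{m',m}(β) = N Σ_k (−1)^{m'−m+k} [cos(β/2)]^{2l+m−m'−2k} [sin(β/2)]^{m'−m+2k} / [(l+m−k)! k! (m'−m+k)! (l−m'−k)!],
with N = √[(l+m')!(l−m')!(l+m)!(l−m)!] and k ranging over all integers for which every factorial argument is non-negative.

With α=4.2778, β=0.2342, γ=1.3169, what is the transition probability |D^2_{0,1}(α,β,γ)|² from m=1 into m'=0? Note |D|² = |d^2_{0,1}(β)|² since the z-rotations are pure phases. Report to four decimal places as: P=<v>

P=0.0764

First d^2_{0,1}(β=0.2342), then the phase factors e^{-i(0)α} and e^{-i(1)γ}:
Half-angle: c=0.993152, s=0.116833. N=√(2·2·6·1)=4.898979
Admissible k: 1..2 (factorial args all ≥0)
  k=1: (−1)^0·4.8990/(2)·0.9932^3·0.1168^1 = +0.280341
  k=2: (−1)^1·4.8990/(2)·0.9932^1·0.1168^3 = -0.003880
d^2_{0,1}(0.2342) = +0.280341 -0.003880 = +0.276461
|D^2_{0,1}|² = |d^2_{0,1}(β)|² = (+0.276461)² = 0.076431 (the z-rotation phases have unit modulus)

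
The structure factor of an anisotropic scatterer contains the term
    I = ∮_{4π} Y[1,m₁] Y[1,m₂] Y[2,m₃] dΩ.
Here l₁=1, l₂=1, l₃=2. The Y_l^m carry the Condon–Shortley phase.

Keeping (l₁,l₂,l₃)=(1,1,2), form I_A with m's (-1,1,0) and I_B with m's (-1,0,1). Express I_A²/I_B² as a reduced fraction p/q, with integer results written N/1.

1/3

Shared (l₁,l₂,l₃)=(1,1,2): N and (l;000)² cancel in I_A²/I_B².
A: Δ = 0!·2!·2!/5! = 1/30; Racah Σ t=0..0: t=0:+1/4 = 1/4; ⇒ 3j(1 1 2; -1 1 0)² = 1/30, sgn +1
B: Δ = 0!·2!·2!/5! = 1/30; Racah Σ t=0..0: t=0:+1/2 = 1/2; ⇒ 3j(1 1 2; -1 0 1)² = 1/10, sgn -1
I_A²/I_B² = (1/30)/(1/10) = 1/3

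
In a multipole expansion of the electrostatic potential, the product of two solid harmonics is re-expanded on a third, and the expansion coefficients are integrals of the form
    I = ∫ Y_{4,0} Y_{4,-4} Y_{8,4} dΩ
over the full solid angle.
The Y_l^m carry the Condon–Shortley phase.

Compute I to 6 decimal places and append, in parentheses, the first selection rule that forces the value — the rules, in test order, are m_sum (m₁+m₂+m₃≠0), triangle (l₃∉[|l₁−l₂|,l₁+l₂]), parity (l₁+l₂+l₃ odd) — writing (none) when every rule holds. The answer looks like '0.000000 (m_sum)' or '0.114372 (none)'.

m-sum 0 ✓  L=16 even ✓  0≤8≤8 ✓
Π(2lᵢ+1) = 9×9×17 = 1377
triangle coeff Δ(4,4,8) = 1/218790
Σ_t [0,0]: t=0:+1/331776 = 1/331776
(3j)²=490/21879 [(4 4 8; 0 0 0)], sign=+1
Σ_t [0,0]: t=0:+1/23224320 = 1/23224320
(3j)²=1/442 [(4 4 8; 0 -4 4)], sign=+1
⇒ 4πI² = 2205/31603
I = (+1)√(2205/31603/(4π)) = 0.07451354
No selection rule forces the value: the integral is nonzero (none).

0.074514 (none)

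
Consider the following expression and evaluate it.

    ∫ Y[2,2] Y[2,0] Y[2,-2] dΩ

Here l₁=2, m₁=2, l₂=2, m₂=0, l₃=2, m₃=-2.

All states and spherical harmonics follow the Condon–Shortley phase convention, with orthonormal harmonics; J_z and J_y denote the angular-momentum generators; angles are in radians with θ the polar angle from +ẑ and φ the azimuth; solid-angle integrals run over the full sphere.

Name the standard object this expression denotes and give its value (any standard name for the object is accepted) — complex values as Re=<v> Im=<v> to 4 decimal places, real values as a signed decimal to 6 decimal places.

This is a Gaunt coefficient — the integral of a triple product of spherical harmonics over the sphere.
Checks pass: Σm=0; 6 even; l₃=2∈[0,4].
(2·2+1)(2·2+1)(2·2+1) = 125
Δ: 2! 2! 2! / 7! → 1/630
sum: t=0:+1/8 t=1:−1/1 t=2:+1/8 = -3/4
3j²(2 2 2; 0 0 0) = Δ·Π!·Σ² = 2/35  (sign -1)
sum: t=0:+1/8 = 1/8
3j²(2 2 2; 2 0 -2) = Δ·Π!·Σ² = 2/35  (sign +1)
combine: 4πI² = 125·2/35·2/35 = 20/49
take √, sign -1: I = -0.18022375

Gaunt coefficient, -0.180224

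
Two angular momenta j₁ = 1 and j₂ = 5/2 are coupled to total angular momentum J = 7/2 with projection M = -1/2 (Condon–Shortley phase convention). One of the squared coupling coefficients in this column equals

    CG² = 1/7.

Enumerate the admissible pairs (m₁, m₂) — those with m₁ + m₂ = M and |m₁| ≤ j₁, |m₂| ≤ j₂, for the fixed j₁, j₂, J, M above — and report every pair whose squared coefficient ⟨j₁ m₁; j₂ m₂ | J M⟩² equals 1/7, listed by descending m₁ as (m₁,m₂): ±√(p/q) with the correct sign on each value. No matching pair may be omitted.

(1,-3/2): +√(1/7)

Admissible pairs with m₁+m₂ = M = -1/2: (-1,1/2), (0,-1/2), (1,-3/2)
  (m₁,m₂)=(1,-3/2): CG² = 1/7, CG = +√(1/7)   ← matches the target
  (m₁,m₂)=(0,-1/2): CG² = 4/7, CG = +√(4/7)
  (m₁,m₂)=(-1,1/2): CG² = 2/7, CG = +√(2/7)
Pairs with CG² = 1/7: (1,-3/2): +√(1/7)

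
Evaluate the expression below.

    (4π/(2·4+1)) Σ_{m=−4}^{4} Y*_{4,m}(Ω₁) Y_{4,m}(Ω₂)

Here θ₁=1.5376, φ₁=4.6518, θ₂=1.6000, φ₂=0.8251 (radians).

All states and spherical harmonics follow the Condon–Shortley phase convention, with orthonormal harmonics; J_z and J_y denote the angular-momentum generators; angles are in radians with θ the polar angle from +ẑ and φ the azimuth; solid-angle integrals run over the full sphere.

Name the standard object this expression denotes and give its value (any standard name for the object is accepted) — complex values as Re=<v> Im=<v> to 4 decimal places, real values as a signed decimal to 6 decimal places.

This sum is the spherical-harmonic addition theorem: it equals the Legendre polynomial P_l(cos γ) of the angle γ between the two directions.
Term-by-term m-sum for l=4 (normalisation 4π/9 = 1.396263):
  m=-4: (0.42865 - 0.10597j) × (-0.43622 + 0.06986j) = -0.17958 + 0.07617j  (running Σ = -0.17958 + 0.07617j)
  m=-3: (0.00750 + 0.04079j) × (0.02869 + 0.02256j) = -0.00071 + 0.00134j  (running Σ = -0.18029 + 0.07751j)
  m=-2: (0.32915 - 0.04008j) × (0.02635 + 0.33120j) = 0.02195 + 0.10796j  (running Σ = -0.15834 + 0.18547j)
  m=-1: (0.00284 + 0.04687j) × (0.02805 - 0.03037j) = 0.00150 + 0.00123j  (running Σ = -0.15684 + 0.18670j)
  m=0: (0.31387 + 0.00000j) × (0.31465 + 0.00000j) = 0.09876 + 0.00000j  (running Σ = -0.05808 + 0.18670j)
  m=1: (-0.00284 + 0.04687j) × (-0.02805 - 0.03037j) = 0.00150 - 0.00123j  (running Σ = -0.05657 + 0.18547j)
  m=2: (0.32915 + 0.04008j) × (0.02635 - 0.33120j) = 0.02195 - 0.10796j  (running Σ = -0.03463 + 0.07751j)
  m=3: (-0.00750 + 0.04079j) × (-0.02869 + 0.02256j) = -0.00071 - 0.00134j  (running Σ = -0.03533 + 0.07617j)
  m=4: (0.42865 + 0.10597j) × (-0.43622 - 0.06986j) = -0.17958 - 0.07617j  (running Σ = -0.21491 + 0.00000j)
Accumulated sum -0.21491 + 0.00000j; after 4π/(2l+1) scaling, -0.30008 + 0.00000j ⇒ P_4 = -0.300077

Legendre polynomial (addition theorem), -0.300077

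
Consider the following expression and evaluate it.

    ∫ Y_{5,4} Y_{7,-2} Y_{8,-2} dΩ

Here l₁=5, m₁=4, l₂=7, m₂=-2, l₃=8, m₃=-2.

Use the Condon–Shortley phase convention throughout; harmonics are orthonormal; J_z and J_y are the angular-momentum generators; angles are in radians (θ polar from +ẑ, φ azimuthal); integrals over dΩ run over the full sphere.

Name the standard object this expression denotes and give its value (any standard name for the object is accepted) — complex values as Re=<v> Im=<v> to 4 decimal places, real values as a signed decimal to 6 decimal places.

Gaunt coefficient, +0.100621

This is a Gaunt coefficient — the integral of a triple product of spherical harmonics over the sphere.
m-sum 0 ✓  L=20 even ✓  2≤8≤12 ✓
Π(2lᵢ+1) = 11×15×17 = 2805
triangle coeff Δ(5,7,8) = 1/814773960
Σ_t [0,4]: t=0:+1/87091200 t=1:−1/4976640 t=2:+1/2073600 t=3:−1/4976640 t=4:+1/87091200 = 1/9676800
(3j)²=360/46189 [(5 7 8; 0 0 0)], sign=+1
Σ_t [0,1]: t=0:+1/41472000 t=1:−1/74649600 = 1/93312000
(3j)²=1344/230945 [(5 7 8; 4 -2 -2)], sign=+1
⇒ 4πI² = 1451520/11408683
I = (+1)√(1451520/11408683/(4π)) = 0.10062105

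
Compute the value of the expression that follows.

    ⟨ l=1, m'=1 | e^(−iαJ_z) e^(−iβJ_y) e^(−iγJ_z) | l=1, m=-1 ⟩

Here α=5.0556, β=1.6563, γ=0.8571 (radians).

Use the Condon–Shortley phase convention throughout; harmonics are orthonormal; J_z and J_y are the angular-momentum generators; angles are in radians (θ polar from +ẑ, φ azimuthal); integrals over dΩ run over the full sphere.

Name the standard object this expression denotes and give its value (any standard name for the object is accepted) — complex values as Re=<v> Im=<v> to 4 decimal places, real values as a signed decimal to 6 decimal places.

This is a Wigner D-matrix element — the rotation-matrix element ⟨l m'| R(α,β,γ) |l m⟩ in the angular-momentum basis.
D^1_{1,-1}(5.0556,1.6563,0.8571) = e^{-i·1·5.0556}·d^1_{1,-1}(1.6563)·e^{-i·-1·0.8571}. Compute d first:
With c≡cos(β/2)=0.676240 and s≡sin(β/2)=0.736682, N=[2·1·1·2]^{1/2}=2.000000
k: max(0,(-1)−(1))=0 … min(1+(-1),1−(1))=0
  k=0: (−1)^2·2.0000/(2)·0.6762^0·0.7367^2 = +0.542700
d^1_{1,-1}(1.6563) = +0.542700
Phases: e^{-i·(1)·5.0556}=+0.336513+0.941679i, e^{-i·(-1)·0.8571}=+0.654632+0.755947i ⇒ D=-0.266774+0.472604i

Wigner D-matrix element, Re=-0.2668 Im=0.4726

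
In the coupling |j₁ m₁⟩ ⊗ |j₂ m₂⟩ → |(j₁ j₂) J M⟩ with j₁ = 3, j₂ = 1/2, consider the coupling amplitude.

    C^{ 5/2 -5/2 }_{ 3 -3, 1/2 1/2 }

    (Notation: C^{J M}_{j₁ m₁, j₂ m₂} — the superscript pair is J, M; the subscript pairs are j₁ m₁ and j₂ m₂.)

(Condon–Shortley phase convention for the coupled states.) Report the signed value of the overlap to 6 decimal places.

−√(6/7) ≈ -0.925820

√[6·1!5!0!/7! · 0!6!1!0!0!5!] = √(86400/7)
  +(−1)^1/∏(1,0,5,0,0,0)! = -1/120  (running -1/120)
⟨..|..⟩ = √(86400/7)·(-1/120) = -0.925820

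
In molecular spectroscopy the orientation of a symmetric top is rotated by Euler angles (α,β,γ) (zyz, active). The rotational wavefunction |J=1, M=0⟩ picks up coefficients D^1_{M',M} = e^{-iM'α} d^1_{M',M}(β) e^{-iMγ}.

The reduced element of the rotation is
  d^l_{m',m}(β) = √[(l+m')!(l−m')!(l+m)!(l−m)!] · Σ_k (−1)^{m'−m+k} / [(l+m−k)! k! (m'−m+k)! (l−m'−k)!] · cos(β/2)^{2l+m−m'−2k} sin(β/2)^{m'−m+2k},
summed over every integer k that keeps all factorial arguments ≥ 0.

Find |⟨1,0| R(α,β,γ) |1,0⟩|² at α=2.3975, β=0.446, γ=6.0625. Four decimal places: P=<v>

First d^1_{0,0}(β=0.4460), then the phase factors e^{-i(0)α} and e^{-i(0)γ}:
c=cos(0.446000/2)=0.975238, s=sin(0.446000/2)=0.221156; N=√[1·1·1·1]=1.000000
k: max(0,(0)−(0))=0 … min(1+(0),1−(0))=1
  k=0: (−1)^0·1.0000/(1)·0.9752^2·0.2212^0 = +0.951090
  k=1: (−1)^1·1.0000/(1)·0.9752^0·0.2212^2 = -0.048910
d^1_{0,0}(0.4460) = +0.951090 -0.048910 = +0.902180
|D^1_{0,0}|² = |d^1_{0,0}(β)|² = (+0.902180)² = 0.813928 (the z-rotation phases have unit modulus)

P=0.8139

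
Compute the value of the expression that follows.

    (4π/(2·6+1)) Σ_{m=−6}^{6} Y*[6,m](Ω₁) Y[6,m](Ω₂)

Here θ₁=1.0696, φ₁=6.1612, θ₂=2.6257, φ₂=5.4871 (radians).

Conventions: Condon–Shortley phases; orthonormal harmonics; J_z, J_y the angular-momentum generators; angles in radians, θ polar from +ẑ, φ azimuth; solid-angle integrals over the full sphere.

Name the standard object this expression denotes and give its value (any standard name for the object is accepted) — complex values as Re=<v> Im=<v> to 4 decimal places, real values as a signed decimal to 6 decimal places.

Legendre polynomial (addition theorem), -0.271368

This sum is the spherical-harmonic addition theorem: it equals the Legendre polynomial P_l(cos γ) of the angle γ between the two directions.
Expand P_6 via completeness: Σ_{m} conj(Y_{6,m}) at Ω₁ times Y_{6,m} at Ω₂ —
  [-6]  conj(Y_{6,-6})(Ω₁) = (0.163515, -0.146897) ; Y_{6,-6}(Ω₂) = (0.000446, -0.006948) ; Δ = (-0.000948, -0.001202)
  [-5]  conj(Y_{6,-5})(Ω₁) = (0.341942, -0.238952) ; Y_{6,-5}(Ω₂) = (0.028422, 0.031634) ; Δ = (0.017278, 0.004026)
  [-4]  conj(Y_{6,-4})(Ω₁) = (0.287000, -0.152324) ; Y_{6,-4}(Ω₂) = (-0.154591, -0.006613) ; Δ = (-0.045375, 0.021650)
  [-3]  conj(Y_{6,-3})(Ω₁) = (-0.090798, 0.034795) ; Y_{6,-3}(Ω₂) = (0.264111, -0.247696) ; Δ = (-0.015362, 0.031680)
  [-2]  conj(Y_{6,-2})(Ω₁) = (-0.339519, 0.084516) ; Y_{6,-2}(Ω₂) = (-0.010627, 0.497103) ; Δ = (-0.038405, -0.169674)
  [-1]  conj(Y_{6,-1})(Ω₁) = (-0.028770, 0.003527) ; Y_{6,-1}(Ω₂) = (-0.147590, -0.150779) ; Δ = (0.004778, 0.003817)
  [+0]  conj(Y_{6,0})(Ω₁) = (0.336547, -0.000000) ; Y_{6,0}(Ω₂) = (-0.370420, 0.000000) ; Δ = (-0.124664, 0.000000)
  [+1]  conj(Y_{6,1})(Ω₁) = (0.028770, 0.003527) ; Y_{6,1}(Ω₂) = (0.147590, -0.150779) ; Δ = (0.004778, -0.003817)
  [+2]  conj(Y_{6,2})(Ω₁) = (-0.339519, -0.084516) ; Y_{6,2}(Ω₂) = (-0.010627, -0.497103) ; Δ = (-0.038405, 0.169674)
  [+3]  conj(Y_{6,3})(Ω₁) = (0.090798, 0.034795) ; Y_{6,3}(Ω₂) = (-0.264111, -0.247696) ; Δ = (-0.015362, -0.031680)
  [+4]  conj(Y_{6,4})(Ω₁) = (0.287000, 0.152324) ; Y_{6,4}(Ω₂) = (-0.154591, 0.006613) ; Δ = (-0.045375, -0.021650)
  [+5]  conj(Y_{6,5})(Ω₁) = (-0.341942, -0.238952) ; Y_{6,5}(Ω₂) = (-0.028422, 0.031634) ; Δ = (0.017278, -0.004026)
  [+6]  conj(Y_{6,6})(Ω₁) = (0.163515, 0.146897) ; Y_{6,6}(Ω₂) = (0.000446, 0.006948) ; Δ = (-0.000948, 0.001202)
Σ over m = (-0.280732, 0.000000); ×(4π/13) → (-0.271368, 0.000000). Real part: -0.271368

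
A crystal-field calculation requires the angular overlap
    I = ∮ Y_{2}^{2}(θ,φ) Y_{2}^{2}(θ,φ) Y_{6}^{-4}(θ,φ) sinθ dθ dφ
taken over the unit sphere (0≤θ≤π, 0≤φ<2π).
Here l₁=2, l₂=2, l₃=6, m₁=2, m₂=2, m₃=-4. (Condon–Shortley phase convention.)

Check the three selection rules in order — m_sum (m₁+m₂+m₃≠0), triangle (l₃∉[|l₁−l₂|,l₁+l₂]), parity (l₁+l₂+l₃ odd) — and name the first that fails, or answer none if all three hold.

triangle

azimuthal sum: 2 + 2 − 4 = 0  ✓
l₃ must lie in [0,4]; have l₃=6  ✗
L = 2 + 2 + 6 = 10 (even)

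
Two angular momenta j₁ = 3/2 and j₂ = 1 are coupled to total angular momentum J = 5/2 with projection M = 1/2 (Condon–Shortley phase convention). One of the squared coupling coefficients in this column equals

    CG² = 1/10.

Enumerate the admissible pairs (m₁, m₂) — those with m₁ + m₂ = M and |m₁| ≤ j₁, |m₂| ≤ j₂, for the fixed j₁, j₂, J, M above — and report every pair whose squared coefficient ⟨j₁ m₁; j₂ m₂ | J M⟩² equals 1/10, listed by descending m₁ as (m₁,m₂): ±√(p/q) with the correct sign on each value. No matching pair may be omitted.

Admissible pairs with m₁+m₂ = M = 1/2: (-1/2,1), (1/2,0), (3/2,-1)
  (m₁,m₂)=(3/2,-1): CG² = 1/10, CG = +√(1/10)   ← matches the target
  (m₁,m₂)=(1/2,0): CG² = 3/5, CG = +√(3/5)
  (m₁,m₂)=(-1/2,1): CG² = 3/10, CG = +√(3/10)
Pairs with CG² = 1/10: (3/2,-1): +√(1/10)

(3/2,-1): +√(1/10)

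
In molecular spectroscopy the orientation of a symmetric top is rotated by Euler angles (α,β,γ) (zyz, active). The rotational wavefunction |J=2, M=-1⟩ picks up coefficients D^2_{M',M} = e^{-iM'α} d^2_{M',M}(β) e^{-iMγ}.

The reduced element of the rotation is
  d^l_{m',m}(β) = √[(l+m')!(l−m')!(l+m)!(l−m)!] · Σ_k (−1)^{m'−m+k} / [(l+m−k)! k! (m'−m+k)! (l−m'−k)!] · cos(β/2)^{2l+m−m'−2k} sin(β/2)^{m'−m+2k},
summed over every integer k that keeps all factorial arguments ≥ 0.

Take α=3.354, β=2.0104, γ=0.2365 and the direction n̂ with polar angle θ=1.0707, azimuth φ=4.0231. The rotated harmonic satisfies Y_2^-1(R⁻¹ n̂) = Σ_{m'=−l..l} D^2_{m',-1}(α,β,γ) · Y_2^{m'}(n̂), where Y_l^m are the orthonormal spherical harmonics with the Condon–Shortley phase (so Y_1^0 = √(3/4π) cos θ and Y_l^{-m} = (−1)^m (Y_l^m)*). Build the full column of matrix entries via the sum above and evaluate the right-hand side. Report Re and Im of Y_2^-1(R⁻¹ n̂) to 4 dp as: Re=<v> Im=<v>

Re=-0.1874 Im=-0.2263

Need the full column D^2_{m',-1} for m'=−2..2 at α=3.3540, β=2.0104, γ=0.2365.
cos(β/2)=0.535919, sin(β/2)=0.844269
d^2_{-2,-1}: single k=1 term ⇒ +0.259902;  D = +0.205111+0.159620i
d^2_{-1,-1}: k∈[0..1] ⇒ +0.082489 -0.614161 = -0.531671;  D = +0.478994+0.230735i
d^2_{0,-1}: k∈[0..1] ⇒ -0.318313 +0.789983 = +0.471670;  D = +0.458540+0.110513i
d^2_{1,-1}: k∈[0..1] ⇒ +0.614161 -0.508070 = +0.106091;  D = -0.106060-0.002556i
d^2_{2,-1}: single k=0 term ⇒ -0.645019;  D = -0.633615+0.120750i
Y_2^{m'}(θ=1.0707,φ=4.0231) and Σ D·Y over m':
  (+0.2051+0.1596i)·(-0.0568-0.2920i)  (+0.4790+0.2307i)·(-0.2067+0.2509i)  (+0.4585+0.1105i)·(-0.0978+0.0000i)  (-0.1061-0.0026i)·(+0.2067+0.2509i)  (-0.6336+0.1207i)·(-0.0568+0.2920i)
Y_2^-1(R⁻¹ n̂) = -0.187363-0.226312i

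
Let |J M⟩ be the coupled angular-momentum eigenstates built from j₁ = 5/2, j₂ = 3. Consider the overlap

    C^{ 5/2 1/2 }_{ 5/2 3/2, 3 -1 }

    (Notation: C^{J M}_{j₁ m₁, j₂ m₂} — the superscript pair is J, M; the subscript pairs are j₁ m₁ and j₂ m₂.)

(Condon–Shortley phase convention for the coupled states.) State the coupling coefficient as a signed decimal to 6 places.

√[6·3!2!3!/9! · 4!1!2!4!3!2!] = √(576/35)
  +(−1)^0/∏(0,3,1,2,1,1)! = 1/12  (running 1/12)
  +(−1)^1/∏(1,2,0,1,2,2)! = -1/8  (running -1/24)
⟨..|..⟩ = √(576/35)·(-1/24) = -0.169031

-0.169031  (= −√(1/35))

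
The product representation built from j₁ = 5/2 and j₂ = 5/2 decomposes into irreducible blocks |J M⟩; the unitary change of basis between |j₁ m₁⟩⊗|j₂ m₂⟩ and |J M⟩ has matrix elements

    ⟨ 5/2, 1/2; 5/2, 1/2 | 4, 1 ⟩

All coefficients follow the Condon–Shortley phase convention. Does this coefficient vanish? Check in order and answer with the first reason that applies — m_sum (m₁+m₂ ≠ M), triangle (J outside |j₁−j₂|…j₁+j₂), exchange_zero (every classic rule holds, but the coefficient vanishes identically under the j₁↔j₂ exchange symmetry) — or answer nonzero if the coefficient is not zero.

m-sum: m₁+m₂ = 1/2+1/2 = 1, M = 1  ✓
triangle: |j₁−j₂| = 0 ≤ J = 4 ≤ j₁+j₂ = 5  ✓
exchange: j₁=j₂ and m₁=m₂, and (−1)^(j₁+j₂−J) = (−1)^1 = −1 forces ⟨j₁m₁;j₂m₂|JM⟩ = −⟨j₂m₂;j₁m₁|JM⟩ = −⟨j₁m₁;j₂m₂|JM⟩ ⇒ the coefficient vanishes identically
Racah sum check: Σ_k collapses to 0 ⇒ CG = 0

exchange_zero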